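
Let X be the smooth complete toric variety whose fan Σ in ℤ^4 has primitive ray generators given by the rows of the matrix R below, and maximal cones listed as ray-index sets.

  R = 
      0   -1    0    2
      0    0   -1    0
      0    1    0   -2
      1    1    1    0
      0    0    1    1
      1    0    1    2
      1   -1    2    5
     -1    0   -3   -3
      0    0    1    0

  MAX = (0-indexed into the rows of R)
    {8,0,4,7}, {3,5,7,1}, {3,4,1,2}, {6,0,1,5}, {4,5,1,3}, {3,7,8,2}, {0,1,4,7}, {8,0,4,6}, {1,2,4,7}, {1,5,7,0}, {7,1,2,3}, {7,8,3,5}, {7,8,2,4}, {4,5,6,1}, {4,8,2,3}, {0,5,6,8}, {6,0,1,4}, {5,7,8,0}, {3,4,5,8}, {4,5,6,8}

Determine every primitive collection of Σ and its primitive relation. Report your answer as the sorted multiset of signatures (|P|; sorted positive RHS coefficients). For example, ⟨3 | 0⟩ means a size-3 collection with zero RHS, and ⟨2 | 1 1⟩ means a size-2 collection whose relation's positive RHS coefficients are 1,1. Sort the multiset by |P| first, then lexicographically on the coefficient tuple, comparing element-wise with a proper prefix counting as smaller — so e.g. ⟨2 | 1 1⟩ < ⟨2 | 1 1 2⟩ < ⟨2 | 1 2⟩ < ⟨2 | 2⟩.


|primitive collections| = 10. Relations:

  P={0,2}:  v_{0} + v_{2} = 0  so sig = ⟨2 | 0⟩
  P={1,8}:  v_{1} + v_{8} = 0  so sig = ⟨2 | 0⟩
  P={0,3}:  v_{0} + v_{3} = v_{5}  so sig = ⟨2 | 1⟩
  P={2,5}:  v_{2} + v_{5} = v_{3}  so sig = ⟨2 | 1⟩
  P={2,6}:  v_{2} + v_{6} = v_{4} + v_{5}  so sig = ⟨2 | 1 1⟩
  P={6,7}:  v_{6} + v_{7} = v_{0} + v_{1}  so sig = ⟨2 | 1 1⟩
  P={3,6}:  v_{3} + v_{6} = v_{4} + 2·v_{5}  so sig = ⟨2 | 1 2⟩
  P={0,4,5}:  v_{0} + v_{4} + v_{5} = v_{6}  so sig = ⟨3 | 1⟩
  P={4,5,7}:  v_{4} + v_{5} + v_{7} = v_{1}  so sig = ⟨3 | 1⟩
  P={3,4,7}:  v_{3} + v_{4} + v_{7} = v_{1} + v_{2}  so sig = ⟨3 | 1 1⟩

Signatures (|P|; sorted positive RHS coefficients), sorted:
{ ⟨2 | 0⟩ ×2,  ⟨2 | 1⟩ ×2,  ⟨2 | 1 1⟩ ×2,  ⟨2 | 1 2⟩,  ⟨3 | 1⟩ ×2,  ⟨3 | 1 1⟩ }


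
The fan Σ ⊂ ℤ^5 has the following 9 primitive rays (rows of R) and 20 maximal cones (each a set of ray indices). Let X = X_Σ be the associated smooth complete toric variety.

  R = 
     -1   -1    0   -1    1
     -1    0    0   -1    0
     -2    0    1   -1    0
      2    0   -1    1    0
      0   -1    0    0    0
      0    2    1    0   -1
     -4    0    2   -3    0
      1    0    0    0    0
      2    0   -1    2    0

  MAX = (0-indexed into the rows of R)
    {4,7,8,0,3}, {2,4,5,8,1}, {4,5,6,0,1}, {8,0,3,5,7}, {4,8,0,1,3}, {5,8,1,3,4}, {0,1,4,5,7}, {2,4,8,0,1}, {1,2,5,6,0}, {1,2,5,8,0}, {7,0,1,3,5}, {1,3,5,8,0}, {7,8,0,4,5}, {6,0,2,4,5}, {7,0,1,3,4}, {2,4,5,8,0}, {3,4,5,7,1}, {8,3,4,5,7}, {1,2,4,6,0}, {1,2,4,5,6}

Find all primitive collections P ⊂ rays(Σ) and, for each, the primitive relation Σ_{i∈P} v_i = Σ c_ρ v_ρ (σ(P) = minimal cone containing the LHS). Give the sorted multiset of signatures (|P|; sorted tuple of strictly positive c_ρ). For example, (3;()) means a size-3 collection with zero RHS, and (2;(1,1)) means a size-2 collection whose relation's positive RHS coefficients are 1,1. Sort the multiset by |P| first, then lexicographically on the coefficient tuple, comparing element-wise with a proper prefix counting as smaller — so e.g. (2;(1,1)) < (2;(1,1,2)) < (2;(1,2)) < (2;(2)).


9 minimal non-faces of Δ(Σ) (on 9 rays):

  P={2,3}:  v_{2} + v_{3} = 0 ; sig = (2;())
  P={6,8}:  v_{6} + v_{8} = v_{2} ; sig = (2;(1))
  P={2,7}:  v_{2} + v_{7} = v_{0} + v_{4} + v_{5} ; sig = (2;(1,1,1))
  P={3,6}:  v_{3} + v_{6} = v_{0} + v_{1} + v_{4} + v_{5} ; sig = (2;(1,1,1,1))
  P={6,7}:  v_{6} + v_{7} = 2·v_{0} + v_{1} + 2·v_{4} + 2·v_{5} ; sig = (2;(1,2,2,2))
  P={1,7,8}:  v_{1} + v_{7} + v_{8} = v_{3} ; sig = (3;(1))
  P={0,3,4,5}:  v_{0} + v_{3} + v_{4} + v_{5} = v_{7} ; sig = (4;(1))
  P={0,1,4,5,8}:  v_{0} + v_{1} + v_{4} + v_{5} + v_{8} = 0 ; sig = (5;())
  P={0,1,2,4,5}:  v_{0} + v_{1} + v_{2} + v_{4} + v_{5} = v_{6} ; sig = (5;(1))

Signatures (|P|; sorted positive RHS coefficients), sorted:
    |P|=2: 5 collections, coeffs (), (1), (1,1,1), (1,1,1,1), (1,2,2,2)
    |P|=3: 1 collection, coeffs (1)
    |P|=4: 1 collection, coeffs (1)
    |P|=5: 2 collections, coeffs (), (1)


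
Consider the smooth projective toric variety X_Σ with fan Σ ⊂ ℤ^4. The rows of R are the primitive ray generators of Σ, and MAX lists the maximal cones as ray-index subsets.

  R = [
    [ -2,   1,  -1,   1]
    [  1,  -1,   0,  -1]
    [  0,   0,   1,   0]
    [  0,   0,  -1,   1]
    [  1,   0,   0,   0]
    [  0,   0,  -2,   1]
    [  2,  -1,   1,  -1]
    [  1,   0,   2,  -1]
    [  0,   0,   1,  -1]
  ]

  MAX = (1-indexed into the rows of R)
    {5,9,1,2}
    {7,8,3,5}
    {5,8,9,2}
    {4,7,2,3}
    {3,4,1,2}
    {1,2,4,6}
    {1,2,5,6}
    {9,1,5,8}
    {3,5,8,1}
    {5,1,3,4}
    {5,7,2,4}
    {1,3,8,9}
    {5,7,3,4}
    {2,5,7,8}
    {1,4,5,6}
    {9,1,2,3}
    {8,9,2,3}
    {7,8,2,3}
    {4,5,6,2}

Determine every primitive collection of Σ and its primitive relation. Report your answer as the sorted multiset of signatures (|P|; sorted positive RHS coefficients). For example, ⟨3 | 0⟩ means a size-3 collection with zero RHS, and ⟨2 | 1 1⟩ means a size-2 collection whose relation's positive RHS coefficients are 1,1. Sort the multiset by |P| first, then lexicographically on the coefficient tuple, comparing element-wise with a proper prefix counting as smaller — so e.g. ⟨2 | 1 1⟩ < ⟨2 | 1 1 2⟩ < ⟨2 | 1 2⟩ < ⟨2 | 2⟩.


Σ has 12 primitive collections:

  P={1,7}:  v_{1} + v_{7} = 0  so sig = ⟨2 | 0⟩
  P={4,9}:  v_{4} + v_{9} = 0  so sig = ⟨2 | 0⟩
  P={3,6}:  v_{3} + v_{6} = v_{4}  so sig = ⟨2 | 1⟩
  P={6,8}:  v_{6} + v_{8} = v_{5}  so sig = ⟨2 | 1⟩
  P={4,8}:  v_{4} + v_{8} = v_{3} + v_{5}  so sig = ⟨2 | 1 1⟩
  P={7,9}:  v_{7} + v_{9} = v_{2} + v_{8}  so sig = ⟨2 | 1 1⟩
  P={6,7}:  v_{6} + v_{7} = v_{2} + v_{4} + v_{5}  so sig = ⟨2 | 1 1 1⟩
  P={6,9}:  v_{6} + v_{9} = v_{1} + v_{2} + v_{5}  so sig = ⟨2 | 1 1 1⟩
  P={1,2,8}:  v_{1} + v_{2} + v_{8} = v_{9}  so sig = ⟨3 | 1⟩
  P={2,3,5}:  v_{2} + v_{3} + v_{5} = v_{7}  so sig = ⟨3 | 1⟩
  P={3,5,9}:  v_{3} + v_{5} + v_{9} = v_{8}  so sig = ⟨3 | 1⟩
  P={1,2,4,5}:  v_{1} + v_{2} + v_{4} + v_{5} = v_{6}  so sig = ⟨4 | 1⟩

Hence PRS(X_Σ) =
    |P|=2: 8 collections, coeffs (), (), (1), (1), (1,1), (1,1), (1,1,1), (1,1,1)
    |P|=3: 3 collections, coeffs (1), (1), (1)
    |P|=4: 1 collection, coeffs (1)


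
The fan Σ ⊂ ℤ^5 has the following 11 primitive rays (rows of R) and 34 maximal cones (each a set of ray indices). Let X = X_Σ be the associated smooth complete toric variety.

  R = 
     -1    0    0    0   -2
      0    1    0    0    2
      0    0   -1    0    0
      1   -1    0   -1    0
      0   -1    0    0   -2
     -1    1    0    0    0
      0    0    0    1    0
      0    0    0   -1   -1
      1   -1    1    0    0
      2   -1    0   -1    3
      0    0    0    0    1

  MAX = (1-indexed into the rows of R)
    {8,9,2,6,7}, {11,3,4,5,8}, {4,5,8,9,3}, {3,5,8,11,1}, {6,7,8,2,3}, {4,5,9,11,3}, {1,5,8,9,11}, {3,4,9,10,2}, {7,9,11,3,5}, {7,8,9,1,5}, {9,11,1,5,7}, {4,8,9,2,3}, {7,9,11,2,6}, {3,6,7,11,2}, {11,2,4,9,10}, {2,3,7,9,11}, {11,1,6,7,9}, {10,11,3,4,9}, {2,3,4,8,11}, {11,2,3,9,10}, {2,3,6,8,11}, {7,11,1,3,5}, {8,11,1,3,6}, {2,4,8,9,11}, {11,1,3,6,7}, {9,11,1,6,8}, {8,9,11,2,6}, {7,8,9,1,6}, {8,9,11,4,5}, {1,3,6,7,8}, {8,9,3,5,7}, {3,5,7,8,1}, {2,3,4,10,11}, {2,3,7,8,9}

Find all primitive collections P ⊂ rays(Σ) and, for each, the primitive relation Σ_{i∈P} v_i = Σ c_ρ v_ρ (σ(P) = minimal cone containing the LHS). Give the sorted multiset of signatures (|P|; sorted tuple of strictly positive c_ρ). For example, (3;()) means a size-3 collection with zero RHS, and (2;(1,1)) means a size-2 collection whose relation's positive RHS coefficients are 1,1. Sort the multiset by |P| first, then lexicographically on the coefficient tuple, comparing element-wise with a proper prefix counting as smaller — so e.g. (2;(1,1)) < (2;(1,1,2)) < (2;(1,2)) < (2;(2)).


Σ has 16 primitive collections:

  P = {2,5}:  v_{2} + v_{5} = 0  ⇒ sig = (2;())
  P = {1,2}:  v_{1} + v_{2} = v_{6}  ⇒ sig = (2;(1))
  P = {5,6}:  v_{5} + v_{6} = v_{1}  ⇒ sig = (2;(1))
  P = {1,10}:  v_{1} + v_{10} = v_{4} + v_{11}  ⇒ sig = (2;(1,1))
  P = {4,6}:  v_{4} + v_{6} = v_{8} + v_{11}  ⇒ sig = (2;(1,1))
  P = {4,7}:  v_{4} + v_{7} = v_{3} + v_{9}  ⇒ sig = (2;(1,1))
  P = {1,4}:  v_{1} + v_{4} = v_{5} + v_{8} + v_{11}  ⇒ sig = (2;(1,1,1))
  P = {6,10}:  v_{6} + v_{10} = v_{2} + v_{4} + v_{11}  ⇒ sig = (2;(1,1,1))
  P = {5,10}:  v_{5} + v_{10} = v_{3} + v_{4} + v_{9} + v_{11}  ⇒ sig = (2;(1,1,1,1))
  P = {7,10}:  v_{7} + v_{10} = v_{2} + 2·v_{3} + 2·v_{9} + v_{11}  ⇒ sig = (2;(1,1,2,2))
  P = {8,10}:  v_{8} + v_{10} = v_{2} + 2·v_{4}  ⇒ sig = (2;(1,2))
  P = {3,6,9}:  v_{3} + v_{6} + v_{9} = 0  ⇒ sig = (3;())
  P = {7,8,11}:  v_{7} + v_{8} + v_{11} = 0  ⇒ sig = (3;())
  P = {1,3,9}:  v_{1} + v_{3} + v_{9} = v_{5}  ⇒ sig = (3;(1))
  P = {3,8,9,11}:  v_{3} + v_{8} + v_{9} + v_{11} = v_{4}  ⇒ sig = (4;(1))
  P = {2,3,4,9,11}:  v_{2} + v_{3} + v_{4} + v_{9} + v_{11} = v_{10}  ⇒ sig = (5;(1))

Signatures (|P|; sorted positive RHS coefficients), sorted:
{ (2;()),  (2;(1)) ×2,  (2;(1,1)) ×3,  (2;(1,1,1)) ×2,  (2;(1,1,1,1)),  (2;(1,1,2,2)),  (2;(1,2)),  (3;()) ×2,  (3;(1)),  (4;(1)),  (5;(1)) }


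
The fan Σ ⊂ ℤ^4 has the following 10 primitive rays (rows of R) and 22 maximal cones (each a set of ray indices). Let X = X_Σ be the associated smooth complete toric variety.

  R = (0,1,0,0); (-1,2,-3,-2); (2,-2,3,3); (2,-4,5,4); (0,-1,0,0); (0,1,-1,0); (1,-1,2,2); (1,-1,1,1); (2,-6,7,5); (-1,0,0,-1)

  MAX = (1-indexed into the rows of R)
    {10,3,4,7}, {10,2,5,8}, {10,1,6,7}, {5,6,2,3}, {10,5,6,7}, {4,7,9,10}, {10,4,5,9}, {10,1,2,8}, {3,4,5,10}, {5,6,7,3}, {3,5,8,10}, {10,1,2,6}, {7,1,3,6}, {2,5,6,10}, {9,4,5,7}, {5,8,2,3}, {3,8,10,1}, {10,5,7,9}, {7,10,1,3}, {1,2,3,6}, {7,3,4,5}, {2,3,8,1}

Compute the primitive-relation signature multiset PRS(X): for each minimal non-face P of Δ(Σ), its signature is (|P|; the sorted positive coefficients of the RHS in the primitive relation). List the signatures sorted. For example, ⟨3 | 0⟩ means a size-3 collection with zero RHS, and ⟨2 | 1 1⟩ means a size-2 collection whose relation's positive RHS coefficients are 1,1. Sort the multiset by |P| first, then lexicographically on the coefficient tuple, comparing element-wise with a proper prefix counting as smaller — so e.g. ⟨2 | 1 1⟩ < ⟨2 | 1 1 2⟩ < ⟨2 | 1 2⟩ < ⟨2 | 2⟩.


17 minimal non-faces of Δ(Σ) (on 10 rays):

  P={1,5}:  v_{1} + v_{5} = 0  so sig = ⟨2 | 0⟩
  P={2,7}:  v_{2} + v_{7} = v_{6}  so sig = ⟨2 | 1⟩
  P={7,8}:  v_{7} + v_{8} = v_{3}  so sig = ⟨2 | 1⟩
  P={2,4}:  v_{2} + v_{4} = v_{5} + v_{7}  so sig = ⟨2 | 1 1⟩
  P={6,8}:  v_{6} + v_{8} = v_{2} + v_{3}  so sig = ⟨2 | 1 1⟩
  P={1,4}:  v_{1} + v_{4} = v_{3} + v_{7} + v_{10}  so sig = ⟨2 | 1 1 1⟩
  P={1,9}:  v_{1} + v_{9} = v_{4} + v_{7} + v_{10}  so sig = ⟨2 | 1 1 1⟩
  P={8,9}:  v_{8} + v_{9} = v_{3} + v_{4} + v_{5} + v_{10}  so sig = ⟨2 | 1 1 1 1⟩
  P={4,8}:  v_{4} + v_{8} = 2·v_{3} + v_{5} + v_{10}  so sig = ⟨2 | 1 1 2⟩
  P={4,6}:  v_{4} + v_{6} = v_{5} + 2·v_{7}  so sig = ⟨2 | 1 2⟩
  P={2,9}:  v_{2} + v_{9} = 2·v_{5} + 2·v_{7} + v_{10}  so sig = ⟨2 | 1 2 2⟩
  P={6,9}:  v_{6} + v_{9} = 2·v_{5} + 3·v_{7} + v_{10}  so sig = ⟨2 | 1 2 3⟩
  P={3,9}:  v_{3} + v_{9} = 2·v_{4}  so sig = ⟨2 | 2⟩
  P={2,3,10}:  v_{2} + v_{3} + v_{10} = 0  so sig = ⟨3 | 0⟩
  P={3,6,10}:  v_{3} + v_{6} + v_{10} = v_{7}  so sig = ⟨3 | 1⟩
  P={3,5,7,10}:  v_{3} + v_{5} + v_{7} + v_{10} = v_{4}  so sig = ⟨4 | 1⟩
  P={4,5,7,10}:  v_{4} + v_{5} + v_{7} + v_{10} = v_{9}  so sig = ⟨4 | 1⟩

Signatures (|P|; sorted positive RHS coefficients), sorted:
    ⟨2 | 0⟩
    ⟨2 | 1⟩
    ⟨2 | 1⟩
    ⟨2 | 1 1⟩
    ⟨2 | 1 1⟩
    ⟨2 | 1 1 1⟩
    ⟨2 | 1 1 1⟩
    ⟨2 | 1 1 1 1⟩
    ⟨2 | 1 1 2⟩
    ⟨2 | 1 2⟩
    ⟨2 | 1 2 2⟩
    ⟨2 | 1 2 3⟩
    ⟨2 | 2⟩
    ⟨3 | 0⟩
    ⟨3 | 1⟩
    ⟨4 | 1⟩
    ⟨4 | 1⟩


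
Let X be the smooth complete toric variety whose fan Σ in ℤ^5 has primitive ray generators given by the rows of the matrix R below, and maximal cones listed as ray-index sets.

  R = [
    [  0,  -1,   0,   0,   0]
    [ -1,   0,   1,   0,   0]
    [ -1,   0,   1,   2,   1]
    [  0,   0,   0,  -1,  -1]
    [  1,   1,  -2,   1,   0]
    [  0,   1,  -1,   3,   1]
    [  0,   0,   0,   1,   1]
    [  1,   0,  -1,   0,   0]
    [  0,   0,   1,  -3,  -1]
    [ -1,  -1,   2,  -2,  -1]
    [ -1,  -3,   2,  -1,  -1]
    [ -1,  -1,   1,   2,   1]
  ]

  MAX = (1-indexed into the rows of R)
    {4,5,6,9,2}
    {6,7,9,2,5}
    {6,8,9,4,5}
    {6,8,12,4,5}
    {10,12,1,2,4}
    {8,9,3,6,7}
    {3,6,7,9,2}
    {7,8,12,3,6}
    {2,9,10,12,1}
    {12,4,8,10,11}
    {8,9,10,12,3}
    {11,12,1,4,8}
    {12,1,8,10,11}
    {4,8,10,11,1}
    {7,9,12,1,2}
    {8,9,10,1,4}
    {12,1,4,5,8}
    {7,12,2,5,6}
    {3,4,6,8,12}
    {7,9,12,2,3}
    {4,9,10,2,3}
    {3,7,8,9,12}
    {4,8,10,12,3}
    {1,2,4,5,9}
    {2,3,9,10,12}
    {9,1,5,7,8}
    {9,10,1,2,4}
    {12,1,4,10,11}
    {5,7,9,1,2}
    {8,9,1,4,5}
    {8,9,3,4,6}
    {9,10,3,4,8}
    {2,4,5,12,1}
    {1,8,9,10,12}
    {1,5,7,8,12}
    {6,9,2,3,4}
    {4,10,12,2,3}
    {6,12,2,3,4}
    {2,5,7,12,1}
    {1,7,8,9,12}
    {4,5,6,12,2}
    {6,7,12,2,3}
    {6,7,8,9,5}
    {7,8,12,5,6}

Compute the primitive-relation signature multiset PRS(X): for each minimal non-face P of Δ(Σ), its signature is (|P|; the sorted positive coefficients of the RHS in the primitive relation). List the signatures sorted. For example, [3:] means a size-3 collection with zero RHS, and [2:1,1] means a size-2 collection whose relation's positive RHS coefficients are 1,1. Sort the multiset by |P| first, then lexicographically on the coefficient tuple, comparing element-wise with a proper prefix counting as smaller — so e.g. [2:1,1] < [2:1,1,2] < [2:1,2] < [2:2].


Minimal non-faces — 18 found among 12 rays, 44 max cones:

  • {2,8}:  v_{2} + v_{8} = 0  so sig = [2:]
  • {4,7}:  v_{4} + v_{7} = 0  so sig = [2:]
  • {1,3}:  v_{1} + v_{3} = v_{12}  so sig = [2:1]
  • {3,5}:  v_{3} + v_{5} = v_{6}  so sig = [2:1]
  • {5,10}:  v_{5} + v_{10} = v_{4}  so sig = [2:1]
  • {1,6}:  v_{1} + v_{6} = v_{5} + v_{12}  so sig = [2:1,1]
  • {6,10}:  v_{6} + v_{10} = v_{3} + v_{4}  so sig = [2:1,1]
  • {7,10}:  v_{7} + v_{10} = v_{9} + v_{12}  so sig = [2:1,1]
  • {2,11}:  v_{2} + v_{11} = v_{1} + v_{4} + v_{10} + v_{12}  so sig = [2:1,1,1,1]
  • {7,11}:  v_{7} + v_{11} = v_{1} + v_{8} + v_{10} + v_{12}  so sig = [2:1,1,1,1]
  • {3,11}:  v_{3} + v_{11} = v_{4} + v_{8} + v_{10} + 2·v_{12}  so sig = [2:1,1,1,2]
  • {5,11}:  v_{5} + v_{11} = v_{1} + 2·v_{4} + v_{8} + v_{12}  so sig = [2:1,1,1,2]
  • {9,11}:  v_{9} + v_{11} = v_{1} + v_{8} + 2·v_{10}  so sig = [2:1,1,2]
  • {6,11}:  v_{6} + v_{11} = 2·v_{4} + v_{8} + 2·v_{12}  so sig = [2:1,2,2]
  • {5,9,12}:  v_{5} + v_{9} + v_{12} = 0  so sig = [3:]
  • {4,9,12}:  v_{4} + v_{9} + v_{12} = v_{10}  so sig = [3:1]
  • {6,9,12}:  v_{6} + v_{9} + v_{12} = v_{3}  so sig = [3:1]
  • {1,4,8,10,12}:  v_{1} + v_{4} + v_{8} + v_{10} + v_{12} = v_{11}  so sig = [5:1]

Signatures (|P|; sorted positive RHS coefficients), sorted:
    |P|=2: 14 collections, coeffs (), (), (1), (1), (1), (1,1), (1,1), (1,1), (1,1,1,1), (1,1,1,1), (1,1,1,2), (1,1,1,2), (1,1,2), (1,2,2)
    |P|=3: 3 collections, coeffs (), (1), (1)
    |P|=5: 1 collection, coeffs (1)


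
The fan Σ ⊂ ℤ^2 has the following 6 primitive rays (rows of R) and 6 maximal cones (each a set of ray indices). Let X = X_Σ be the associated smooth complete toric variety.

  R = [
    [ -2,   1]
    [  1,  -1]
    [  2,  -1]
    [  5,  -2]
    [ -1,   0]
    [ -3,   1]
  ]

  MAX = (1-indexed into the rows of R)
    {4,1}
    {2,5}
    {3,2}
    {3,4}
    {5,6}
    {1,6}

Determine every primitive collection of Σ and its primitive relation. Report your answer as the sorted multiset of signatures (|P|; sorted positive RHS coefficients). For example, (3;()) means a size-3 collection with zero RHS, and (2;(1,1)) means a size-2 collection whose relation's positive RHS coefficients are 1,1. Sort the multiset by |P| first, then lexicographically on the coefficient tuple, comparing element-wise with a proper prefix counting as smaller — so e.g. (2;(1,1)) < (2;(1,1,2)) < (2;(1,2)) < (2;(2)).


|primitive collections| = 9. Relations:

  • {1,3}:  v_{1} + v_{3} = 0  →  sig = (2;())
  • {1,2}:  v_{1} + v_{2} = v_{5}  →  sig = (2;(1))
  • {1,5}:  v_{1} + v_{5} = v_{6}  →  sig = (2;(1))
  • {3,5}:  v_{3} + v_{5} = v_{2}  →  sig = (2;(1))
  • {3,6}:  v_{3} + v_{6} = v_{5}  →  sig = (2;(1))
  • {4,6}:  v_{4} + v_{6} = v_{3}  →  sig = (2;(1))
  • {2,6}:  v_{2} + v_{6} = 2·v_{5}  →  sig = (2;(2))
  • {4,5}:  v_{4} + v_{5} = 2·v_{3}  →  sig = (2;(2))
  • {2,4}:  v_{2} + v_{4} = 3·v_{3}  →  sig = (2;(3))

Hence PRS(X_Σ) =
    |P|=2: 9 collections, coeffs (), (1), (1), (1), (1), (1), (2), (2), (3)


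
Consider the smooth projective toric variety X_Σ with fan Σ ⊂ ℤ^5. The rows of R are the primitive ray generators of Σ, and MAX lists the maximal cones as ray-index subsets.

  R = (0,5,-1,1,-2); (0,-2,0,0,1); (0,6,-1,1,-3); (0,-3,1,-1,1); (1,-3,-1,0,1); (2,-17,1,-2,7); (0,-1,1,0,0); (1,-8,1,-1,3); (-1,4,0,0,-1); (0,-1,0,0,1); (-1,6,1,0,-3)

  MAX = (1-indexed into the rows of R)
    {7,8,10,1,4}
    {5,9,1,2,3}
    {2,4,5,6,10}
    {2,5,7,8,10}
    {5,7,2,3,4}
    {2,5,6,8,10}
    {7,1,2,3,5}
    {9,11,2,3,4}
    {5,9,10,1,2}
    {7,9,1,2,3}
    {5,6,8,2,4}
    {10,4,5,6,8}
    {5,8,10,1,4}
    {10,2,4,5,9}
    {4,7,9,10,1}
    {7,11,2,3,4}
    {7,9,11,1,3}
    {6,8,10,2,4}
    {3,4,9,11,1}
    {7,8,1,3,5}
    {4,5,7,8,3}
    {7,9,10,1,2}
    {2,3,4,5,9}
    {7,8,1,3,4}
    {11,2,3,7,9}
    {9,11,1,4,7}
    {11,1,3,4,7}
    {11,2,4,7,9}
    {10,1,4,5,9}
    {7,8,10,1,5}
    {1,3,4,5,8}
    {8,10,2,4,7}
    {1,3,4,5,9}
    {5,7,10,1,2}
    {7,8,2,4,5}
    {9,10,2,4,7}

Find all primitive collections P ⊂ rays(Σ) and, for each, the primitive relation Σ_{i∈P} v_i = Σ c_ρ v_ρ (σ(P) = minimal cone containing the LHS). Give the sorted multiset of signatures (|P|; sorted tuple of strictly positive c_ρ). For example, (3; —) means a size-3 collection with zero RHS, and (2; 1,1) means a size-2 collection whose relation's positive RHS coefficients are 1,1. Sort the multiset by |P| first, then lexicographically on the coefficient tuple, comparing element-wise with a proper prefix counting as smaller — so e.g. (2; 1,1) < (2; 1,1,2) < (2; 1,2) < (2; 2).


|primitive collections| = 19. Relations:

  • {3,10}:  v_{3} + v_{10} = v_{1} ; sig = (2; 1)
  • {3,6}:  v_{3} + v_{6} = v_{5} + v_{8} ; sig = (2; 1,1)
  • {5,11}:  v_{5} + v_{11} = v_{3} + v_{4} ; sig = (2; 1,1)
  • {6,11}:  v_{6} + v_{11} = v_{4} + v_{8} ; sig = (2; 1,1)
  • {8,9}:  v_{8} + v_{9} = v_{4} + v_{10} ; sig = (2; 1,1)
  • {1,6}:  v_{1} + v_{6} = v_{5} + v_{8} + v_{10} ; sig = (2; 1,1,1)
  • {10,11}:  v_{10} + v_{11} = v_{1} + v_{4} + v_{7} + v_{9} ; sig = (2; 1,1,1,1)
  • {8,11}:  v_{8} + v_{11} = v_{1} + 2·v_{4} + v_{7} ; sig = (2; 1,1,2)
  • {6,9}:  v_{6} + v_{9} = v_{2} + 2·v_{4} + v_{5} + 2·v_{10} ; sig = (2; 1,1,2,2)
  • {6,7}:  v_{6} + v_{7} = v_{2} + 2·v_{8} ; sig = (2; 1,2)
  • {1,2,4}:  v_{1} + v_{2} + v_{4} = 0 ; sig = (3; —)
  • {5,7,9}:  v_{5} + v_{7} + v_{9} = 0 ; sig = (3; —)
  • {2,3,8}:  v_{2} + v_{3} + v_{8} = v_{5} + v_{7} ; sig = (3; 1,1)
  • {1,2,8}:  v_{1} + v_{2} + v_{8} = v_{5} + v_{7} + v_{10} ; sig = (3; 1,1,1)
  • {1,2,11}:  v_{1} + v_{2} + v_{11} = v_{3} + v_{7} + v_{9} ; sig = (3; 1,1,1)
  • {3,4,7,9}:  v_{3} + v_{4} + v_{7} + v_{9} = v_{11} ; sig = (4; 1)
  • {4,5,7,10}:  v_{4} + v_{5} + v_{7} + v_{10} = v_{8} ; sig = (4; 1)
  • {1,4,5,7}:  v_{1} + v_{4} + v_{5} + v_{7} = v_{3} + v_{8} ; sig = (4; 1,1)
  • {2,4,5,8,10}:  v_{2} + v_{4} + v_{5} + v_{8} + v_{10} = v_{6} ; sig = (5; 1)

so the primitive-relation signature multiset is
{ (2; 1),  (2; 1,1) ×4,  (2; 1,1,1),  (2; 1,1,1,1),  (2; 1,1,2),  (2; 1,1,2,2),  (2; 1,2),  (3; —) ×2,  (3; 1,1),  (3; 1,1,1) ×2,  (4; 1) ×2,  (4; 1,1),  (5; 1) }


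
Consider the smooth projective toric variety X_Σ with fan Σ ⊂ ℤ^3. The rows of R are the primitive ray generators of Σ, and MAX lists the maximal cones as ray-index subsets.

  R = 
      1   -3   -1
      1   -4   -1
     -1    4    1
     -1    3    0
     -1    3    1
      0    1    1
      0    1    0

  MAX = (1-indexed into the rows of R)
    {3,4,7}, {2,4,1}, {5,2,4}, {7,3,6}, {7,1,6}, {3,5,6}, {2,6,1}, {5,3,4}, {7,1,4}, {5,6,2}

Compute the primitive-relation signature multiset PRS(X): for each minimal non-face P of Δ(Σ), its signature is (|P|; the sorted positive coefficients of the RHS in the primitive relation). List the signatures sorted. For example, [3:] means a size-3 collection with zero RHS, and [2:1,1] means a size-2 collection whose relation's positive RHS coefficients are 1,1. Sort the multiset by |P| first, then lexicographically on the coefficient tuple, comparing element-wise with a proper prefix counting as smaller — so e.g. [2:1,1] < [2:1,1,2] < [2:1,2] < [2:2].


6 minimal non-faces of Δ(Σ) (on 7 rays):

  • {1,5}:  v_{1} + v_{5} = 0 — sig = [2:]
  • {2,3}:  v_{2} + v_{3} = 0 — sig = [2:]
  • {1,3}:  v_{1} + v_{3} = v_{7} — sig = [2:1]
  • {2,7}:  v_{2} + v_{7} = v_{1} — sig = [2:1]
  • {4,6}:  v_{4} + v_{6} = v_{3} — sig = [2:1]
  • {5,7}:  v_{5} + v_{7} = v_{3} — sig = [2:1]

Hence PRS(X_Σ) =
[[2:], [2:], [2:1], [2:1], [2:1], [2:1]]


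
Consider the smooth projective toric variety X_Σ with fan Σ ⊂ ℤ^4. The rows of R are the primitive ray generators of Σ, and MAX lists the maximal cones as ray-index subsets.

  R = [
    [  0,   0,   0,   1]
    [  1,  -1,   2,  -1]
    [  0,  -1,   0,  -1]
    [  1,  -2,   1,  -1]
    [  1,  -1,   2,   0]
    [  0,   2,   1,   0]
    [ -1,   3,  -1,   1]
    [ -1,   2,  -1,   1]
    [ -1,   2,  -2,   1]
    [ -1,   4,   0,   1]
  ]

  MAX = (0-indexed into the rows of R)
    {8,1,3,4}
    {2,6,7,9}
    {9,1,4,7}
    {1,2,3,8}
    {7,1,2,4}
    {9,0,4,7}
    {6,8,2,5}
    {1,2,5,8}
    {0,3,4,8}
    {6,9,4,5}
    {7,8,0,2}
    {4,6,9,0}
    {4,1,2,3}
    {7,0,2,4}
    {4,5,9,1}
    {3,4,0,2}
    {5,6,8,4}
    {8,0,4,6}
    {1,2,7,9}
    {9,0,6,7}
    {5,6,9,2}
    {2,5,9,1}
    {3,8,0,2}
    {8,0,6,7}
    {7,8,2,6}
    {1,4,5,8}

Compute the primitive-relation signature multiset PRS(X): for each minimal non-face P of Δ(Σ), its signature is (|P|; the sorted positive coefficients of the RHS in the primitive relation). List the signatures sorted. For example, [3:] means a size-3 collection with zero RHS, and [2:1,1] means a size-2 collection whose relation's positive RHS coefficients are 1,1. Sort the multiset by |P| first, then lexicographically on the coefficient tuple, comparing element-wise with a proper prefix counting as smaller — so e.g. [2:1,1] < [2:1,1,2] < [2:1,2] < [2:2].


18 collections generate NE(X_Σ); each relation:

  P={3,7}:  v_{3} + v_{7} = 0 — sig = [2:]
  P={0,1}:  v_{0} + v_{1} = v_{4} — sig = [2:1]
  P={1,6}:  v_{1} + v_{6} = v_{5} — sig = [2:1]
  P={3,9}:  v_{3} + v_{9} = v_{5} — sig = [2:1]
  P={5,7}:  v_{5} + v_{7} = v_{9} — sig = [2:1]
  P={0,5}:  v_{0} + v_{5} = v_{4} + v_{6} — sig = [2:1,1]
  P={3,6}:  v_{3} + v_{6} = v_{1} + v_{8} — sig = [2:1,1]
  P={3,5}:  v_{3} + v_{5} = 2·v_{1} + v_{8} — sig = [2:1,2]
  P={8,9}:  v_{8} + v_{9} = 2·v_{6} — sig = [2:2]
  P={2,4,8}:  v_{2} + v_{4} + v_{8} = 0 — sig = [3:]
  P={0,2,6}:  v_{0} + v_{2} + v_{6} = v_{7} — sig = [3:1]
  P={1,7,8}:  v_{1} + v_{7} + v_{8} = v_{6} — sig = [3:1]
  P={2,4,6}:  v_{2} + v_{4} + v_{6} = v_{1} + v_{7} — sig = [3:1,1]
  P={4,6,7}:  v_{4} + v_{6} + v_{7} = v_{0} + v_{9} — sig = [3:1,1]
  P={4,7,8}:  v_{4} + v_{7} + v_{8} = v_{0} + v_{6} — sig = [3:1,1]
  P={0,2,9}:  v_{0} + v_{2} + v_{9} = v_{1} + 2·v_{7} — sig = [3:1,2]
  P={2,4,5}:  v_{2} + v_{4} + v_{5} = 2·v_{1} + v_{7} — sig = [3:1,2]
  P={2,4,9}:  v_{2} + v_{4} + v_{9} = 2·v_{1} + 2·v_{7} — sig = [3:2,2]

Sorted signature multiset PRS(X):
    [2:]
    [2:1]
    [2:1]
    [2:1]
    [2:1]
    [2:1,1]
    [2:1,1]
    [2:1,2]
    [2:2]
    [3:]
    [3:1]
    [3:1]
    [3:1,1]
    [3:1,1]
    [3:1,1]
    [3:1,2]
    [3:1,2]
    [3:2,2]


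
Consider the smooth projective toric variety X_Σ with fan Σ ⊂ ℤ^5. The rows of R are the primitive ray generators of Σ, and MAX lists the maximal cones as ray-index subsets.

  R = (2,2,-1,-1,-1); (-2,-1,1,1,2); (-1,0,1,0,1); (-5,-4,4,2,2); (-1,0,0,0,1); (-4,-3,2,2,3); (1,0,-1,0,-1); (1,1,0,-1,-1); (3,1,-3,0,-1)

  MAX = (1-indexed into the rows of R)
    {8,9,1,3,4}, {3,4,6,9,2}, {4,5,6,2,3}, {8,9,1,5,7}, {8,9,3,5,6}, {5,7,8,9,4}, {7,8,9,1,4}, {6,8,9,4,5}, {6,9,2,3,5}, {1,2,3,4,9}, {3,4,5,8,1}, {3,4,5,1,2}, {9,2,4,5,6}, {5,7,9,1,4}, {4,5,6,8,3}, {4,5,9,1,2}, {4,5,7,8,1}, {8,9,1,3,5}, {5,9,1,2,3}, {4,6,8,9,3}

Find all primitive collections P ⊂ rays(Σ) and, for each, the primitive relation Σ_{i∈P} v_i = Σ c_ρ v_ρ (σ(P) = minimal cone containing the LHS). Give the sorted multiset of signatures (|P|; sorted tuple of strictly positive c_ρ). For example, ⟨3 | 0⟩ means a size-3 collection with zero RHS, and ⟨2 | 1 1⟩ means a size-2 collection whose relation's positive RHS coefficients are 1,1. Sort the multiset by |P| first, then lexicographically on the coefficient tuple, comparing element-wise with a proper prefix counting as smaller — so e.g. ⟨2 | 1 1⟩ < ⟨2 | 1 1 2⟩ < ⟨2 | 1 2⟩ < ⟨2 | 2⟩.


|primitive collections| = 7. Relations:

  {3,7}:  v_{3} + v_{7} = 0  →  sig = ⟨2 | 0⟩
  {1,6}:  v_{1} + v_{6} = v_{2}  →  sig = ⟨2 | 1⟩
  {2,8}:  v_{2} + v_{8} = v_{3}  →  sig = ⟨2 | 1⟩
  {6,7}:  v_{6} + v_{7} = v_{4} + v_{5} + v_{9}  →  sig = ⟨2 | 1 1 1⟩
  {2,7}:  v_{2} + v_{7} = v_{1} + v_{4} + v_{5} + v_{9}  →  sig = ⟨2 | 1 1 1 1⟩
  {3,4,5,9}:  v_{3} + v_{4} + v_{5} + v_{9} = v_{6}  →  sig = ⟨4 | 1⟩
  {1,4,5,8,9}:  v_{1} + v_{4} + v_{5} + v_{8} + v_{9} = 0  →  sig = ⟨5 | 0⟩

Sorted signature multiset PRS(X):
    |P|=2: 5 collections, coeffs (), (1), (1), (1,1,1), (1,1,1,1)
    |P|=4: 1 collection, coeffs (1)
    |P|=5: 1 collection, coeffs ()


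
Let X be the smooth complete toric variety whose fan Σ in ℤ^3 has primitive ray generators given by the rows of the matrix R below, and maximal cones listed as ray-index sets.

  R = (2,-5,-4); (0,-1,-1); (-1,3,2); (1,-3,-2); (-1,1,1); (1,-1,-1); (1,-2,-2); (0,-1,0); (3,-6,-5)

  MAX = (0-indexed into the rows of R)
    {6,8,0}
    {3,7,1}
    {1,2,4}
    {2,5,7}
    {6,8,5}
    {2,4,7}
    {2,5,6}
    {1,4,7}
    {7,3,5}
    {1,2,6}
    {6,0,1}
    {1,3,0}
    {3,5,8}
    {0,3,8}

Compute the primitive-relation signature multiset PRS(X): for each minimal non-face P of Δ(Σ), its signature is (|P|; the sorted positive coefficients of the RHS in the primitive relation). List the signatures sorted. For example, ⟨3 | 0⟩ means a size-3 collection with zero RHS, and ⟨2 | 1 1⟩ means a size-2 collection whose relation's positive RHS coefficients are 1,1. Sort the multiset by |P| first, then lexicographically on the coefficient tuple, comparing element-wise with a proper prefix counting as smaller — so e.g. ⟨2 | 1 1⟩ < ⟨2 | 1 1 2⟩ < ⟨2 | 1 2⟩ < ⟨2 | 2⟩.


16 minimal non-faces of Δ(Σ) (on 9 rays):

  • {2,3}:  v_{2} + v_{3} = 0  →  sig = ⟨2 | 0⟩
  • {4,5}:  v_{4} + v_{5} = 0  →  sig = ⟨2 | 0⟩
  • {0,2}:  v_{0} + v_{2} = v_{6}  →  sig = ⟨2 | 1⟩
  • {0,5}:  v_{0} + v_{5} = v_{8}  →  sig = ⟨2 | 1⟩
  • {1,5}:  v_{1} + v_{5} = v_{6}  →  sig = ⟨2 | 1⟩
  • {3,6}:  v_{3} + v_{6} = v_{0}  →  sig = ⟨2 | 1⟩
  • {4,6}:  v_{4} + v_{6} = v_{1}  →  sig = ⟨2 | 1⟩
  • {4,8}:  v_{4} + v_{8} = v_{0}  →  sig = ⟨2 | 1⟩
  • {6,7}:  v_{6} + v_{7} = v_{3}  →  sig = ⟨2 | 1⟩
  • {0,4}:  v_{0} + v_{4} = v_{1} + v_{3}  →  sig = ⟨2 | 1 1⟩
  • {1,8}:  v_{1} + v_{8} = v_{0} + v_{6}  →  sig = ⟨2 | 1 1⟩
  • {2,8}:  v_{2} + v_{8} = v_{5} + v_{6}  →  sig = ⟨2 | 1 1⟩
  • {3,4}:  v_{3} + v_{4} = v_{1} + v_{7}  →  sig = ⟨2 | 1 1⟩
  • {7,8}:  v_{7} + v_{8} = 2·v_{3} + v_{5}  →  sig = ⟨2 | 1 2⟩
  • {0,7}:  v_{0} + v_{7} = 2·v_{3}  →  sig = ⟨2 | 2⟩
  • {1,2,7}:  v_{1} + v_{2} + v_{7} = v_{4}  →  sig = ⟨3 | 1⟩

Sorted signature multiset PRS(X):
    |P|=2: 15 collections, coeffs (), (), (1), (1), (1), (1), (1), (1), (1), (1,1), (1,1), (1,1), (1,1), (1,2), (2)
    |P|=3: 1 collection, coeffs (1)


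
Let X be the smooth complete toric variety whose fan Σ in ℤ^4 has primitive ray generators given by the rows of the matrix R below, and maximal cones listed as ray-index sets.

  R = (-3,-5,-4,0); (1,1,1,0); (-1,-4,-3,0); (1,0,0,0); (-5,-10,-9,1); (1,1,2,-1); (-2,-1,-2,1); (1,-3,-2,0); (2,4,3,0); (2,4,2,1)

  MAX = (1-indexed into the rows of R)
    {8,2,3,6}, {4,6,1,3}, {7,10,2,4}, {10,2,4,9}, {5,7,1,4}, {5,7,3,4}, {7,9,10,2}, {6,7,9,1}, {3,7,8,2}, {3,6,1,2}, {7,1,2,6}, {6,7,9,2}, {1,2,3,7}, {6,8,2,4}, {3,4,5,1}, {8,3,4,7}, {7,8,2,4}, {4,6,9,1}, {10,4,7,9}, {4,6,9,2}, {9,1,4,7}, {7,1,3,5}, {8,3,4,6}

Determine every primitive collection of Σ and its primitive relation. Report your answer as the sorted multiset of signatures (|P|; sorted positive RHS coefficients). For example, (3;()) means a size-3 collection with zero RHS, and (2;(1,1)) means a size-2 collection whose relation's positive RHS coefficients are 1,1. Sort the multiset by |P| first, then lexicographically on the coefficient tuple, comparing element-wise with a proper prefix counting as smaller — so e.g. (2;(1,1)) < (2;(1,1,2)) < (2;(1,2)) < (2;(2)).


Δ(Σ) — 10 vertices, 20 min non-faces:

  P = {3,9}:  v_{3} + v_{9} = v_{4} ; sig = (2;(1))
  P = {1,10}:  v_{1} + v_{10} = v_{4} + v_{7} ; sig = (2;(1,1))
  P = {5,6}:  v_{5} + v_{6} = v_{1} + v_{3} ; sig = (2;(1,1))
  P = {6,10}:  v_{6} + v_{10} = v_{2} + v_{9} ; sig = (2;(1,1))
  P = {3,10}:  v_{3} + v_{10} = v_{2} + 2·v_{4} + v_{7} ; sig = (2;(1,1,2))
  P = {5,9}:  v_{5} + v_{9} = v_{1} + 2·v_{4} + v_{7} ; sig = (2;(1,1,2))
  P = {5,8}:  v_{5} + v_{8} = 3·v_{3} + v_{4} + v_{7} ; sig = (2;(1,1,3))
  P = {2,5}:  v_{2} + v_{5} = 2·v_{3} + v_{7} ; sig = (2;(1,2))
  P = {8,9}:  v_{8} + v_{9} = v_{2} + 2·v_{4} ; sig = (2;(1,2))
  P = {5,10}:  v_{5} + v_{10} = v_{3} + 2·v_{4} + 2·v_{7} ; sig = (2;(1,2,2))
  P = {8,10}:  v_{8} + v_{10} = 2·v_{2} + 3·v_{4} + v_{7} ; sig = (2;(1,2,3))
  P = {1,8}:  v_{1} + v_{8} = 2·v_{3} ; sig = (2;(2))
  P = {1,2,9}:  v_{1} + v_{2} + v_{9} = 0 ; sig = (3;())
  P = {4,6,7}:  v_{4} + v_{6} + v_{7} = 0 ; sig = (3;())
  P = {1,2,4}:  v_{1} + v_{2} + v_{4} = v_{3} ; sig = (3;(1))
  P = {2,3,4}:  v_{2} + v_{3} + v_{4} = v_{8} ; sig = (3;(1))
  P = {3,6,7}:  v_{3} + v_{6} + v_{7} = v_{1} + v_{2} ; sig = (3;(1,1))
  P = {6,7,8}:  v_{6} + v_{7} + v_{8} = v_{2} + v_{3} ; sig = (3;(1,1))
  P = {1,3,4,7}:  v_{1} + v_{3} + v_{4} + v_{7} = v_{5} ; sig = (4;(1))
  P = {2,4,7,9}:  v_{2} + v_{4} + v_{7} + v_{9} = v_{10} ; sig = (4;(1))

Hence PRS(X_Σ) =
    (2;(1))
    (2;(1,1))
    (2;(1,1))
    (2;(1,1))
    (2;(1,1,2))
    (2;(1,1,2))
    (2;(1,1,3))
    (2;(1,2))
    (2;(1,2))
    (2;(1,2,2))
    (2;(1,2,3))
    (2;(2))
    (3;())
    (3;())
    (3;(1))
    (3;(1))
    (3;(1,1))
    (3;(1,1))
    (4;(1))
    (4;(1))


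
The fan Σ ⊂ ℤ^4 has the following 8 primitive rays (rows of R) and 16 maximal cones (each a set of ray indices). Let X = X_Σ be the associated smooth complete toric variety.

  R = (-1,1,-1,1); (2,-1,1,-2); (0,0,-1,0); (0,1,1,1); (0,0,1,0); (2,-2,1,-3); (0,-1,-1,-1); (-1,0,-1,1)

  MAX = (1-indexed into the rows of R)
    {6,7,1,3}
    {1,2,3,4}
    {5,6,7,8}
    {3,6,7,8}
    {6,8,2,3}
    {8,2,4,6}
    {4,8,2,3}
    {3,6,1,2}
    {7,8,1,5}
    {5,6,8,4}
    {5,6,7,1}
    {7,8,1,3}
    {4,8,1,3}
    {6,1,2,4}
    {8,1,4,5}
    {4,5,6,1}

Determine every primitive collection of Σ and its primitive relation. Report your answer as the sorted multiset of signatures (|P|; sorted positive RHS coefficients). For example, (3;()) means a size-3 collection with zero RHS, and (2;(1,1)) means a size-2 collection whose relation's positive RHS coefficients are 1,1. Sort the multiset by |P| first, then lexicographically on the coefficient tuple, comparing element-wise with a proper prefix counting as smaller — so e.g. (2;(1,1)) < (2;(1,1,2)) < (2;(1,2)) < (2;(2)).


Δ(Σ) — 8 vertices, 7 min non-faces:

  {3,5}:  v_{3} + v_{5} = 0  so sig = (2;())
  {4,7}:  v_{4} + v_{7} = 0  so sig = (2;())
  {2,5}:  v_{2} + v_{5} = v_{4} + v_{6}  so sig = (2;(1,1))
  {2,7}:  v_{2} + v_{7} = v_{3} + v_{6}  so sig = (2;(1,1))
  {1,2,8}:  v_{1} + v_{2} + v_{8} = v_{3}  so sig = (3;(1))
  {1,6,8}:  v_{1} + v_{6} + v_{8} = v_{7}  so sig = (3;(1))
  {3,4,6}:  v_{3} + v_{4} + v_{6} = v_{2}  so sig = (3;(1))

Hence PRS(X_Σ) =
[(2;()), (2;()), (2;(1,1)), (2;(1,1)), (3;(1)), (3;(1)), (3;(1))]


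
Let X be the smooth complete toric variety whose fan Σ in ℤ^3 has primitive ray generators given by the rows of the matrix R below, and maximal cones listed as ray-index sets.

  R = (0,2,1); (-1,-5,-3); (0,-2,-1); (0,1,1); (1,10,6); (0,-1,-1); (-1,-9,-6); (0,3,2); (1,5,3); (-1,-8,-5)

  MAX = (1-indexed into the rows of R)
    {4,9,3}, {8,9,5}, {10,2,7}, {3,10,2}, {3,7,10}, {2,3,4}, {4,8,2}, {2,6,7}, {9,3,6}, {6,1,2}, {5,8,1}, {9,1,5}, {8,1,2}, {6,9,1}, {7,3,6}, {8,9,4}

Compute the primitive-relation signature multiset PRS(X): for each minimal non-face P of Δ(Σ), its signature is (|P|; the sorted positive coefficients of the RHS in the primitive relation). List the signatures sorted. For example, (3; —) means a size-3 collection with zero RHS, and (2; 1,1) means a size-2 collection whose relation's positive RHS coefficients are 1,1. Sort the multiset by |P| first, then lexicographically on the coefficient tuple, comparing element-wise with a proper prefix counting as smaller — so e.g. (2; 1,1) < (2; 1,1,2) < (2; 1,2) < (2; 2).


24 collections generate NE(X_Σ); each relation:

  • {1,3}:  v_{1} + v_{3} = 0 ; sig = (2; —)
  • {2,9}:  v_{2} + v_{9} = 0 ; sig = (2; —)
  • {4,6}:  v_{4} + v_{6} = 0 ; sig = (2; —)
  • {1,4}:  v_{1} + v_{4} = v_{8} ; sig = (2; 1)
  • {3,8}:  v_{3} + v_{8} = v_{4} ; sig = (2; 1)
  • {4,7}:  v_{4} + v_{7} = v_{10} ; sig = (2; 1)
  • {5,10}:  v_{5} + v_{10} = v_{1} ; sig = (2; 1)
  • {6,8}:  v_{6} + v_{8} = v_{1} ; sig = (2; 1)
  • {6,10}:  v_{6} + v_{10} = v_{7} ; sig = (2; 1)
  • {8,10}:  v_{8} + v_{10} = v_{2} ; sig = (2; 1)
  • {1,10}:  v_{1} + v_{10} = v_{2} + v_{6} ; sig = (2; 1,1)
  • {2,5}:  v_{2} + v_{5} = v_{1} + v_{8} ; sig = (2; 1,1)
  • {3,5}:  v_{3} + v_{5} = v_{8} + v_{9} ; sig = (2; 1,1)
  • {4,10}:  v_{4} + v_{10} = v_{2} + v_{3} ; sig = (2; 1,1)
  • {5,7}:  v_{5} + v_{7} = v_{1} + v_{6} ; sig = (2; 1,1)
  • {7,8}:  v_{7} + v_{8} = v_{2} + v_{6} ; sig = (2; 1,1)
  • {9,10}:  v_{9} + v_{10} = v_{3} + v_{6} ; sig = (2; 1,1)
  • {1,7}:  v_{1} + v_{7} = v_{2} + 2·v_{6} ; sig = (2; 1,2)
  • {4,5}:  v_{4} + v_{5} = 2·v_{8} + v_{9} ; sig = (2; 1,2)
  • {5,6}:  v_{5} + v_{6} = 2·v_{1} + v_{9} ; sig = (2; 1,2)
  • {7,9}:  v_{7} + v_{9} = v_{3} + 2·v_{6} ; sig = (2; 1,2)
  • {1,8,9}:  v_{1} + v_{8} + v_{9} = v_{5} ; sig = (3; 1)
  • {2,3,6}:  v_{2} + v_{3} + v_{6} = v_{10} ; sig = (3; 1)
  • {2,3,7}:  v_{2} + v_{3} + v_{7} = 2·v_{10} ; sig = (3; 2)

Hence PRS(X_Σ) =
[(2; —), (2; —), (2; —), (2; 1), (2; 1), (2; 1), (2; 1), (2; 1), (2; 1), (2; 1), (2; 1,1), (2; 1,1), (2; 1,1), (2; 1,1), (2; 1,1), (2; 1,1), (2; 1,1), (2; 1,2), (2; 1,2), (2; 1,2), (2; 1,2), (3; 1), (3; 1), (3; 2)]


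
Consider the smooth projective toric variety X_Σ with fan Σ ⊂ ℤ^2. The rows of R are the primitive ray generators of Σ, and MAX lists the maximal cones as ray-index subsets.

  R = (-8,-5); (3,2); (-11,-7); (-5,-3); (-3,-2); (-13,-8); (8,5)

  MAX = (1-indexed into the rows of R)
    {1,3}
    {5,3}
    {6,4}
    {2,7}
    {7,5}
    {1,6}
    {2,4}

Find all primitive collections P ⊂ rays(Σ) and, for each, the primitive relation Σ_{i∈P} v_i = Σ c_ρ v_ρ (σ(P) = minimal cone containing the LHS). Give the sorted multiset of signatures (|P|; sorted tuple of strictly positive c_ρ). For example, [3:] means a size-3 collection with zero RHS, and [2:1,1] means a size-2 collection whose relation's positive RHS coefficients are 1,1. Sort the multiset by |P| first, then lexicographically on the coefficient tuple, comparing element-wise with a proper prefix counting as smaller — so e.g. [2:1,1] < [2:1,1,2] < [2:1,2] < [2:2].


Primitive collections (14):

  P = {1,7}:  v_{1} + v_{7} = 0  →  sig = [2:]
  P = {2,5}:  v_{2} + v_{5} = 0  →  sig = [2:]
  P = {1,2}:  v_{1} + v_{2} = v_{4}  →  sig = [2:1]
  P = {1,4}:  v_{1} + v_{4} = v_{6}  →  sig = [2:1]
  P = {1,5}:  v_{1} + v_{5} = v_{3}  →  sig = [2:1]
  P = {2,3}:  v_{2} + v_{3} = v_{1}  →  sig = [2:1]
  P = {3,7}:  v_{3} + v_{7} = v_{5}  →  sig = [2:1]
  P = {4,5}:  v_{4} + v_{5} = v_{1}  →  sig = [2:1]
  P = {4,7}:  v_{4} + v_{7} = v_{2}  →  sig = [2:1]
  P = {6,7}:  v_{6} + v_{7} = v_{4}  →  sig = [2:1]
  P = {2,6}:  v_{2} + v_{6} = 2·v_{4}  →  sig = [2:2]
  P = {3,4}:  v_{3} + v_{4} = 2·v_{1}  →  sig = [2:2]
  P = {5,6}:  v_{5} + v_{6} = 2·v_{1}  →  sig = [2:2]
  P = {3,6}:  v_{3} + v_{6} = 3·v_{1}  →  sig = [2:3]

Hence PRS(X_Σ) =
    |P|=2: 14 collections, coeffs (), (), (1), (1), (1), (1), (1), (1), (1), (1), (2), (2), (2), (3)


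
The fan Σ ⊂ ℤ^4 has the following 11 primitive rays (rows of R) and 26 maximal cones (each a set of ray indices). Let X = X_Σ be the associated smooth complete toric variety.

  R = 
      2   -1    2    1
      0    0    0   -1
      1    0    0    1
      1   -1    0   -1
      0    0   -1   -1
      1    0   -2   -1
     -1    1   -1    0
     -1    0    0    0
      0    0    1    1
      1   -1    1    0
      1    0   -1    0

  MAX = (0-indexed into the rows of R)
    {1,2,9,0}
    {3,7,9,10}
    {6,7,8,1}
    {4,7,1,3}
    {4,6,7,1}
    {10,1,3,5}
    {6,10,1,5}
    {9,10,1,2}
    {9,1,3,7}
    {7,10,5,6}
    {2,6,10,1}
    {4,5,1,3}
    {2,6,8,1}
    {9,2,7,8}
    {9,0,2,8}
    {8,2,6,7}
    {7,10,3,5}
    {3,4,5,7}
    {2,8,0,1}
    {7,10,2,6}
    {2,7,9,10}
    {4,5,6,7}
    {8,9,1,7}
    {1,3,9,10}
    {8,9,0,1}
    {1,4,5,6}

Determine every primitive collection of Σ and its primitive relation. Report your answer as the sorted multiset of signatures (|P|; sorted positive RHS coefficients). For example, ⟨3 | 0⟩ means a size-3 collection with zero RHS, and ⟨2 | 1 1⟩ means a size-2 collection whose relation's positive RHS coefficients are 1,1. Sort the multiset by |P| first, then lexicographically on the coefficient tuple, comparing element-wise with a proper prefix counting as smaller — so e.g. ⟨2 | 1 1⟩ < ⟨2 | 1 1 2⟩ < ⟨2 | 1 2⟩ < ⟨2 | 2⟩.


The 22 primitive collections of Σ (r=11, n=4):

  • {4,8}:  v_{4} + v_{8} = 0  so sig = ⟨2 | 0⟩
  • {6,9}:  v_{6} + v_{9} = 0  so sig = ⟨2 | 0⟩
  • {2,4}:  v_{2} + v_{4} = v_{10}  so sig = ⟨2 | 1⟩
  • {3,6}:  v_{3} + v_{6} = v_{4}  so sig = ⟨2 | 1⟩
  • {3,8}:  v_{3} + v_{8} = v_{9}  so sig = ⟨2 | 1⟩
  • {4,9}:  v_{4} + v_{9} = v_{3}  so sig = ⟨2 | 1⟩
  • {4,10}:  v_{4} + v_{10} = v_{5}  so sig = ⟨2 | 1⟩
  • {5,8}:  v_{5} + v_{8} = v_{10}  so sig = ⟨2 | 1⟩
  • {8,10}:  v_{8} + v_{10} = v_{2}  so sig = ⟨2 | 1⟩
  • {0,7}:  v_{0} + v_{7} = v_{8} + v_{9}  so sig = ⟨2 | 1 1⟩
  • {2,3}:  v_{2} + v_{3} = v_{9} + v_{10}  so sig = ⟨2 | 1 1⟩
  • {5,9}:  v_{5} + v_{9} = v_{3} + v_{10}  so sig = ⟨2 | 1 1⟩
  • {0,4}:  v_{0} + v_{4} = v_{1} + v_{2} + v_{9}  so sig = ⟨2 | 1 1 1⟩
  • {0,6}:  v_{0} + v_{6} = v_{1} + v_{2} + v_{8}  so sig = ⟨2 | 1 1 1⟩
  • {0,5}:  v_{0} + v_{5} = v_{1} + v_{2} + v_{9} + v_{10}  so sig = ⟨2 | 1 1 1 1⟩
  • {0,3}:  v_{0} + v_{3} = v_{1} + v_{2} + 2·v_{9}  so sig = ⟨2 | 1 1 2⟩
  • {0,10}:  v_{0} + v_{10} = v_{1} + 2·v_{2} + v_{9}  so sig = ⟨2 | 1 1 2⟩
  • {2,5}:  v_{2} + v_{5} = 2·v_{10}  so sig = ⟨2 | 2⟩
  • {1,2,7}:  v_{1} + v_{2} + v_{7} = 0  so sig = ⟨3 | 0⟩
  • {1,7,10}:  v_{1} + v_{7} + v_{10} = v_{4}  so sig = ⟨3 | 1⟩
  • {1,5,7}:  v_{1} + v_{5} + v_{7} = 2·v_{4}  so sig = ⟨3 | 2⟩
  • {1,2,8,9}:  v_{1} + v_{2} + v_{8} + v_{9} = v_{0}  so sig = ⟨4 | 1⟩

Signatures (|P|; sorted positive RHS coefficients), sorted:
    ⟨2 | 0⟩
    ⟨2 | 0⟩
    ⟨2 | 1⟩
    ⟨2 | 1⟩
    ⟨2 | 1⟩
    ⟨2 | 1⟩
    ⟨2 | 1⟩
    ⟨2 | 1⟩
    ⟨2 | 1⟩
    ⟨2 | 1 1⟩
    ⟨2 | 1 1⟩
    ⟨2 | 1 1⟩
    ⟨2 | 1 1 1⟩
    ⟨2 | 1 1 1⟩
    ⟨2 | 1 1 1 1⟩
    ⟨2 | 1 1 2⟩
    ⟨2 | 1 1 2⟩
    ⟨2 | 2⟩
    ⟨3 | 0⟩
    ⟨3 | 1⟩
    ⟨3 | 2⟩
    ⟨4 | 1⟩
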